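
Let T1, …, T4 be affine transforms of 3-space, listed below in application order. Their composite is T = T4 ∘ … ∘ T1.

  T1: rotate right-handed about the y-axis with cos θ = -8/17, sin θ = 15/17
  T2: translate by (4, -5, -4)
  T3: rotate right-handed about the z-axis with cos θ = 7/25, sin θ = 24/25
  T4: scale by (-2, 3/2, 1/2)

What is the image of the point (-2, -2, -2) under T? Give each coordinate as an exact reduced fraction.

T(p) = (-6468/425, 1389/850, -11/17)

T1 rotate right-handed about the y-axis with cos θ = -8/17, sin θ = 15/17: (-2, -2, -2) → (-14/17, -2, 46/17)
T2 translate by (4, -5, -4): (-14/17, -2, 46/17) → (54/17, -7, -22/17)
T3 rotate right-handed about the z-axis with cos θ = 7/25, sin θ = 24/25: (54/17, -7, -22/17) → (3234/425, 463/425, -22/17)
T4 scale by (-2, 3/2, 1/2): (3234/425, 463/425, -22/17) → (-6468/425, 1389/850, -11/17)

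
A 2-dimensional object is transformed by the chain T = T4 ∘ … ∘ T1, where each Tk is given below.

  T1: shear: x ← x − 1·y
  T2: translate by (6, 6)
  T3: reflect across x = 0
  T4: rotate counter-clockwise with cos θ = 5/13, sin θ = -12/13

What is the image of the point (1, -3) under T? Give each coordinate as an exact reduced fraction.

T(p) = (-14/13, 135/13)

T1 shear: x ← x − 1·y: (1, -3) → (4, -3)
T2 translate by (6, 6): (4, -3) → (10, 3)
T3 reflect across x = 0: (10, 3) → (-10, 3)
T4 rotate counter-clockwise with cos θ = 5/13, sin θ = -12/13: (-10, 3) → (-14/13, 135/13)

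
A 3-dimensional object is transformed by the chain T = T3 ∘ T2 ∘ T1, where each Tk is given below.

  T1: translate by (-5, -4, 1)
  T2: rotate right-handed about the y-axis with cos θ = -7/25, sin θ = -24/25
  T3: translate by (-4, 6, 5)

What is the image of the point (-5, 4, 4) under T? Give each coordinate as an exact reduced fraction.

T(p) = (-6, 6, -6)

T1 translate by (-5, -4, 1): (-5, 4, 4) → (-10, 0, 5)
T2 rotate right-handed about the y-axis with cos θ = -7/25, sin θ = -24/25: (-10, 0, 5) → (-2, 0, -11)
T3 translate by (-4, 6, 5): (-2, 0, -11) → (-6, 6, -6)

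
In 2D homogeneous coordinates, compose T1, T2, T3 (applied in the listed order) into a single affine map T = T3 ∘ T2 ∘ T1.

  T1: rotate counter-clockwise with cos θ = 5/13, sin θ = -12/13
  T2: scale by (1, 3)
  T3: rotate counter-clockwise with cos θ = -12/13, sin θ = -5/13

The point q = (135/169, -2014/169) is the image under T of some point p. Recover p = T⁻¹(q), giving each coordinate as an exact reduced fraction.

T1 = [5/13 12/13 0; -12/13 5/13 0; 0 0 1]
T2·T1 = [5/13 12/13 0; -36/13 15/13 0; 0 0 1]
T3·…·T1 = [-240/169 -69/169 0; 407/169 -240/169 0; 0 0 1]
det M = 3; M⁻¹ = [-80/169 23/169 0; -407/507 -80/169 0; 0 0 1]
M⁻¹ · (135/169, -2014/169)ᵀ = (-2, 5)ᵀ

p = (-2, 5)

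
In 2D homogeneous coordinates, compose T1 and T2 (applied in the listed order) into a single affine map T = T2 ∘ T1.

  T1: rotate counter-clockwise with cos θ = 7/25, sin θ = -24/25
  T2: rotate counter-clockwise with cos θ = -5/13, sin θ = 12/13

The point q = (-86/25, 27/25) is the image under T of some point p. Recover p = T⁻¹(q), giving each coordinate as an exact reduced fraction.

p = (-2, 3)

T1 = [7/25 24/25 0; -24/25 7/25 0; 0 0 1]
T2·T1 = [253/325 -204/325 0; 204/325 253/325 0; 0 0 1]
det M = 1; M⁻¹ = [253/325 204/325 0; -204/325 253/325 0; 0 0 1]
M⁻¹ · (-86/25, 27/25)ᵀ = (-2, 3)ᵀ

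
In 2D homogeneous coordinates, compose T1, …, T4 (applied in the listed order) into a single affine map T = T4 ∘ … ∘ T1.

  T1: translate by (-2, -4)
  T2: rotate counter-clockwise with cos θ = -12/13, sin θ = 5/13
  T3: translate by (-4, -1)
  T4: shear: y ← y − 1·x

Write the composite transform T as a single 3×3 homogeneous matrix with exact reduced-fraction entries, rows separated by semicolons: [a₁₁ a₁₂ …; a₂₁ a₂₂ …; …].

T = [-12/13 -5/13 -8/13; 17/13 -7/13 33/13; 0 0 1]

T1 = [1 0 -2; 0 1 -4; 0 0 1]
T2·T1 = [-12/13 -5/13 44/13; 5/13 -12/13 38/13; 0 0 1]
T3·…·T1 = [-12/13 -5/13 -8/13; 5/13 -12/13 25/13; 0 0 1]
T4·…·T1 = [-12/13 -5/13 -8/13; 17/13 -7/13 33/13; 0 0 1]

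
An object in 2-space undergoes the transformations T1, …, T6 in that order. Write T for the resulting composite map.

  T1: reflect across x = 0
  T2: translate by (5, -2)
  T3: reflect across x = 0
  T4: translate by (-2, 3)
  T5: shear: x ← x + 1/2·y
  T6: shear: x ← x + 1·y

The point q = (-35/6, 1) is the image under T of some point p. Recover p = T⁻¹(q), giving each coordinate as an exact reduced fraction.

p = (-1/3, 0)

T1 = [-1 0 0; 0 1 0; 0 0 1]
T2·T1 = [-1 0 5; 0 1 -2; 0 0 1]
T3·…·T1 = [1 0 -5; 0 1 -2; 0 0 1]
T4·…·T1 = [1 0 -7; 0 1 1; 0 0 1]
T5·…·T1 = [1 1/2 -13/2; 0 1 1; 0 0 1]
T6·…·T1 = [1 3/2 -11/2; 0 1 1; 0 0 1]
det M = 1; M⁻¹ = [1 -3/2 7; 0 1 -1; 0 0 1]
M⁻¹ · (-35/6, 1)ᵀ = (-1/3, 0)ᵀ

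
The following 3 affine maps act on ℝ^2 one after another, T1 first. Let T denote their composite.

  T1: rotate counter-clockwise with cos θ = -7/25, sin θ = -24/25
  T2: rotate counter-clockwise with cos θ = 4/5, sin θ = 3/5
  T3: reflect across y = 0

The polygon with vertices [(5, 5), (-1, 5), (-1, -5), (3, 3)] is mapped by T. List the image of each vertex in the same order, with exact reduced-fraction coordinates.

image vertices: (161/25, 73/25), (541/125, -337/125), (-629/125, 103/125), (483/125, 219/125)

T1 rotate counter-clockwise with cos θ = -7/25, sin θ = -24/25: (5, 5) → (17/5, -31/5); (-1, 5) → (127/25, -11/25); (-1, -5) → (-113/25, 59/25); (3, 3) → (51/25, -93/25)
T2 rotate counter-clockwise with cos θ = 4/5, sin θ = 3/5: (17/5, -31/5) → (161/25, -73/25); (127/25, -11/25) → (541/125, 337/125); (-113/25, 59/25) → (-629/125, -103/125); (51/25, -93/25) → (483/125, -219/125)
T3 reflect across y = 0: (161/25, -73/25) → (161/25, 73/25); (541/125, 337/125) → (541/125, -337/125); (-629/125, -103/125) → (-629/125, 103/125); (483/125, -219/125) → (483/125, 219/125)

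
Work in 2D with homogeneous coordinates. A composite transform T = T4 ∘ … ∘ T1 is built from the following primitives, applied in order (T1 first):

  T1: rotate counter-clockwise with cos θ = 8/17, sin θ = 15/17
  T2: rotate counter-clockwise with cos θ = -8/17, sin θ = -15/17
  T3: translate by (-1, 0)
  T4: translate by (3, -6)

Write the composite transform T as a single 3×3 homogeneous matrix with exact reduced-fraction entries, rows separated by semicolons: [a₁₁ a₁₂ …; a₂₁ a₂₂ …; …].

T1 = [8/17 -15/17 0; 15/17 8/17 0; 0 0 1]
T2·T1 = [161/289 240/289 0; -240/289 161/289 0; 0 0 1]
T3·…·T1 = [161/289 240/289 -1; -240/289 161/289 0; 0 0 1]
T4·…·T1 = [161/289 240/289 2; -240/289 161/289 -6; 0 0 1]

T = [161/289 240/289 2; -240/289 161/289 -6; 0 0 1]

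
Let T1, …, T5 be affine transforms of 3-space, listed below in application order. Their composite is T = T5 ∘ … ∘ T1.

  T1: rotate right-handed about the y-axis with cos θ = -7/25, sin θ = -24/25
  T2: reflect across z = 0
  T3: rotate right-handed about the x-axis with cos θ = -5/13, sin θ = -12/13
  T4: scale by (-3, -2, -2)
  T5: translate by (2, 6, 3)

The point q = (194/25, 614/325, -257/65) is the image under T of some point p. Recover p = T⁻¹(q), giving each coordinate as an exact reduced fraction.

p = (0, -4, 2)

T1 = [-7/25 0 -24/25 0; 0 1 0 0; 24/25 0 -7/25 0; 0 0 0 1]
T2·T1 = [-7/25 0 -24/25 0; 0 1 0 0; -24/25 0 7/25 0; 0 0 0 1]
T3·…·T1 = [-7/25 0 -24/25 0; -288/325 -5/13 84/325 0; 24/65 -12/13 -7/65 0; 0 0 0 1]
T4·…·T1 = [21/25 0 72/25 0; 576/325 10/13 -168/325 0; -48/65 24/13 14/65 0; 0 0 0 1]
T5·…·T1 = [21/25 0 72/25 2; 576/325 10/13 -168/325 6; -48/65 24/13 14/65 3; 0 0 0 1]
det M = 12; M⁻¹ = [7/75 144/325 -12/65 -2234/975; 0 5/26 6/13 -33/13; 8/25 -42/325 7/130 -17/650; 0 0 0 1]
M⁻¹ · (194/25, 614/325, -257/65)ᵀ = (0, -4, 2)ᵀ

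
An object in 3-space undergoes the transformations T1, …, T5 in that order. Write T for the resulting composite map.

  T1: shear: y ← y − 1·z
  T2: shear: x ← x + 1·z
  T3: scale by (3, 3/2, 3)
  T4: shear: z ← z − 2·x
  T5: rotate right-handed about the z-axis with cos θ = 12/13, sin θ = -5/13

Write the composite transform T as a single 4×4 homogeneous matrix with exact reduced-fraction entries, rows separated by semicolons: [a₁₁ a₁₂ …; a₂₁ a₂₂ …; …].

T1 = [1 0 0 0; 0 1 -1 0; 0 0 1 0; 0 0 0 1]
T2·T1 = [1 0 1 0; 0 1 -1 0; 0 0 1 0; 0 0 0 1]
T3·…·T1 = [3 0 3 0; 0 3/2 -3/2 0; 0 0 3 0; 0 0 0 1]
T4·…·T1 = [3 0 3 0; 0 3/2 -3/2 0; -6 0 -3 0; 0 0 0 1]
T5·…·T1 = [36/13 15/26 57/26 0; -15/13 18/13 -33/13 0; -6 0 -3 0; 0 0 0 1]

T = [36/13 15/26 57/26 0; -15/13 18/13 -33/13 0; -6 0 -3 0; 0 0 0 1]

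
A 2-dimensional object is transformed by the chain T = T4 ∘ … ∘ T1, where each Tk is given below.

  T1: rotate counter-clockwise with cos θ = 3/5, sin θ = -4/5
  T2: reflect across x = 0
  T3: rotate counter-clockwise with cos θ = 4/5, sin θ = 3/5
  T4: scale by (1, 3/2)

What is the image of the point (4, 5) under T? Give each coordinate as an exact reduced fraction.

T(p) = (-5, -6)

T1 rotate counter-clockwise with cos θ = 3/5, sin θ = -4/5: (4, 5) → (32/5, -1/5)
T2 reflect across x = 0: (32/5, -1/5) → (-32/5, -1/5)
T3 rotate counter-clockwise with cos θ = 4/5, sin θ = 3/5: (-32/5, -1/5) → (-5, -4)
T4 scale by (1, 3/2): (-5, -4) → (-5, -6)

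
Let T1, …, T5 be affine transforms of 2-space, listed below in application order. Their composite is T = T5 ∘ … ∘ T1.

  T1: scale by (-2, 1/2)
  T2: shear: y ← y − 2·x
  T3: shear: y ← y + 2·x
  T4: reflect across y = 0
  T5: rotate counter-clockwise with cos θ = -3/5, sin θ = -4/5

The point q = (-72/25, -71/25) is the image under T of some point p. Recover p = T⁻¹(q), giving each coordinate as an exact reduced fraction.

p = (-2, 6/5)

T1 = [-2 0 0; 0 1/2 0; 0 0 1]
T2·T1 = [-2 0 0; 4 1/2 0; 0 0 1]
T3·…·T1 = [-2 0 0; 0 1/2 0; 0 0 1]
T4·…·T1 = [-2 0 0; 0 -1/2 0; 0 0 1]
T5·…·T1 = [6/5 -2/5 0; 8/5 3/10 0; 0 0 1]
det M = 1; M⁻¹ = [3/10 2/5 0; -8/5 6/5 0; 0 0 1]
M⁻¹ · (-72/25, -71/25)ᵀ = (-2, 6/5)ᵀ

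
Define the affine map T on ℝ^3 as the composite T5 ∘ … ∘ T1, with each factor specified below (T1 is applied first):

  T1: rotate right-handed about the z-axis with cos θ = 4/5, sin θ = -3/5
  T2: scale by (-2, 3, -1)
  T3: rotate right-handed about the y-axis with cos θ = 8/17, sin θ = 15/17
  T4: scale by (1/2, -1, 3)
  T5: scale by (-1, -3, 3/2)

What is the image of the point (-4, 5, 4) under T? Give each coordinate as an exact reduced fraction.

T1 rotate right-handed about the z-axis with cos θ = 4/5, sin θ = -3/5: (-4, 5, 4) → (-1/5, 32/5, 4)
T2 scale by (-2, 3, -1): (-1/5, 32/5, 4) → (2/5, 96/5, -4)
T3 rotate right-handed about the y-axis with cos θ = 8/17, sin θ = 15/17: (2/5, 96/5, -4) → (-284/85, 96/5, -38/17)
T4 scale by (1/2, -1, 3): (-284/85, 96/5, -38/17) → (-142/85, -96/5, -114/17)
T5 scale by (-1, -3, 3/2): (-142/85, -96/5, -114/17) → (142/85, 288/5, -171/17)

T(p) = (142/85, 288/5, -171/17)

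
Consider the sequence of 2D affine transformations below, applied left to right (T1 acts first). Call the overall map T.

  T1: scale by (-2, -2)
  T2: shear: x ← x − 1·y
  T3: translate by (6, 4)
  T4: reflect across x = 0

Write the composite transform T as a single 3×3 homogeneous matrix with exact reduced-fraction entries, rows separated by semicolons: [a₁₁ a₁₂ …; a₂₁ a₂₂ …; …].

T1 = [-2 0 0; 0 -2 0; 0 0 1]
T2·T1 = [-2 2 0; 0 -2 0; 0 0 1]
T3·…·T1 = [-2 2 6; 0 -2 4; 0 0 1]
T4·…·T1 = [2 -2 -6; 0 -2 4; 0 0 1]

T = [2 -2 -6; 0 -2 4; 0 0 1]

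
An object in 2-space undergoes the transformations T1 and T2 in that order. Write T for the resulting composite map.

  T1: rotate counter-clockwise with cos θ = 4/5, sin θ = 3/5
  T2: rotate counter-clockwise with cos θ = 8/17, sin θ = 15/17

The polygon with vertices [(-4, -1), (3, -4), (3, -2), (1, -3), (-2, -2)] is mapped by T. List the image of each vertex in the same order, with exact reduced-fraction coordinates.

T1 rotate counter-clockwise with cos θ = 4/5, sin θ = 3/5: (-4, -1) → (-13/5, -16/5); (3, -4) → (24/5, -7/5); (3, -2) → (18/5, 1/5); (1, -3) → (13/5, -9/5); (-2, -2) → (-2/5, -14/5)
T2 rotate counter-clockwise with cos θ = 8/17, sin θ = 15/17: (-13/5, -16/5) → (8/5, -19/5); (24/5, -7/5) → (297/85, 304/85); (18/5, 1/5) → (129/85, 278/85); (13/5, -9/5) → (239/85, 123/85); (-2/5, -14/5) → (194/85, -142/85)

image vertices: (8/5, -19/5), (297/85, 304/85), (129/85, 278/85), (239/85, 123/85), (194/85, -142/85)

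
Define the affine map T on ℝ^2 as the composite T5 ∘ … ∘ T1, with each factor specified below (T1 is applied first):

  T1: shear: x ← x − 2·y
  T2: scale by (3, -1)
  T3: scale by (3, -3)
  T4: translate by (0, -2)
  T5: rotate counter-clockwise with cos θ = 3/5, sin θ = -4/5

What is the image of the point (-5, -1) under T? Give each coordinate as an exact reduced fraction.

T(p) = (-101/5, 93/5)

T1 shear: x ← x − 2·y: (-5, -1) → (-3, -1)
T2 scale by (3, -1): (-3, -1) → (-9, 1)
T3 scale by (3, -3): (-9, 1) → (-27, -3)
T4 translate by (0, -2): (-27, -3) → (-27, -5)
T5 rotate counter-clockwise with cos θ = 3/5, sin θ = -4/5: (-27, -5) → (-101/5, 93/5)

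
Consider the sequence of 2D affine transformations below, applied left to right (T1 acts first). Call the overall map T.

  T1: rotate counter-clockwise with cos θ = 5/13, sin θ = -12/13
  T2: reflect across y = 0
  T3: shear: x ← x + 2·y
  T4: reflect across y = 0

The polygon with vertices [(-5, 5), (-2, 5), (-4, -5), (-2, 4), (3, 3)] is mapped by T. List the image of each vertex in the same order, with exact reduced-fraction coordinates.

image vertices: (-135/13, 85/13), (-48/13, 49/13), (-126/13, 23/13), (-50/13, 44/13), (93/13, -21/13)

T1 rotate counter-clockwise with cos θ = 5/13, sin θ = -12/13: (-5, 5) → (35/13, 85/13); (-2, 5) → (50/13, 49/13); (-4, -5) → (-80/13, 23/13); (-2, 4) → (38/13, 44/13); (3, 3) → (51/13, -21/13)
T2 reflect across y = 0: (35/13, 85/13) → (35/13, -85/13); (50/13, 49/13) → (50/13, -49/13); (-80/13, 23/13) → (-80/13, -23/13); (38/13, 44/13) → (38/13, -44/13); (51/13, -21/13) → (51/13, 21/13)
T3 shear: x ← x + 2·y: (35/13, -85/13) → (-135/13, -85/13); (50/13, -49/13) → (-48/13, -49/13); (-80/13, -23/13) → (-126/13, -23/13); (38/13, -44/13) → (-50/13, -44/13); (51/13, 21/13) → (93/13, 21/13)
T4 reflect across y = 0: (-135/13, -85/13) → (-135/13, 85/13); (-48/13, -49/13) → (-48/13, 49/13); (-126/13, -23/13) → (-126/13, 23/13); (-50/13, -44/13) → (-50/13, 44/13); (93/13, 21/13) → (93/13, -21/13)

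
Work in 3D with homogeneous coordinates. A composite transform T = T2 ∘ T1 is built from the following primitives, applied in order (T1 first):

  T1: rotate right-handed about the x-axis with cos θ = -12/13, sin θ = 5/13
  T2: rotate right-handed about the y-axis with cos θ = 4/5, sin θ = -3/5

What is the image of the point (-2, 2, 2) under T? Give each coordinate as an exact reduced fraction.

T1 rotate right-handed about the x-axis with cos θ = -12/13, sin θ = 5/13: (-2, 2, 2) → (-2, -34/13, -14/13)
T2 rotate right-handed about the y-axis with cos θ = 4/5, sin θ = -3/5: (-2, -34/13, -14/13) → (-62/65, -34/13, -134/65)

T(p) = (-62/65, -34/13, -134/65)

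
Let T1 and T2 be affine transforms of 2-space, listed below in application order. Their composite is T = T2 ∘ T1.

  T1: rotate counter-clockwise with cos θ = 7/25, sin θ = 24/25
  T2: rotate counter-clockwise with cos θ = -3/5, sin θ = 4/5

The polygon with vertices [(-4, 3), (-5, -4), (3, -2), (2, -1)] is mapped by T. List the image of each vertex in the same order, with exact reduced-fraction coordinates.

T1 rotate counter-clockwise with cos θ = 7/25, sin θ = 24/25: (-4, 3) → (-4, -3); (-5, -4) → (61/25, -148/25); (3, -2) → (69/25, 58/25); (2, -1) → (38/25, 41/25)
T2 rotate counter-clockwise with cos θ = -3/5, sin θ = 4/5: (-4, -3) → (24/5, -7/5); (61/25, -148/25) → (409/125, 688/125); (69/25, 58/25) → (-439/125, 102/125); (38/25, 41/25) → (-278/125, 29/125)

image vertices: (24/5, -7/5), (409/125, 688/125), (-439/125, 102/125), (-278/125, 29/125)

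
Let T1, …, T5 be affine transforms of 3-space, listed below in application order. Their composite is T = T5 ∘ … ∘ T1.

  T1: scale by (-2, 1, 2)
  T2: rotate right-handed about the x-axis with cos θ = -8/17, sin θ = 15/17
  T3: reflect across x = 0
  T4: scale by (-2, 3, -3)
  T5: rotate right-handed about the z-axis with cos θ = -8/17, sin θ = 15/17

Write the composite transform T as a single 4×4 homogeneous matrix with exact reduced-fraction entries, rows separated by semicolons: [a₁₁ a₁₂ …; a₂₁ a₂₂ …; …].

T1 = [-2 0 0 0; 0 1 0 0; 0 0 2 0; 0 0 0 1]
T2·T1 = [-2 0 0 0; 0 -8/17 -30/17 0; 0 15/17 -16/17 0; 0 0 0 1]
T3·…·T1 = [2 0 0 0; 0 -8/17 -30/17 0; 0 15/17 -16/17 0; 0 0 0 1]
T4·…·T1 = [-4 0 0 0; 0 -24/17 -90/17 0; 0 -45/17 48/17 0; 0 0 0 1]
T5·…·T1 = [32/17 360/289 1350/289 0; -60/17 192/289 720/289 0; 0 -45/17 48/17 0; 0 0 0 1]

T = [32/17 360/289 1350/289 0; -60/17 192/289 720/289 0; 0 -45/17 48/17 0; 0 0 0 1]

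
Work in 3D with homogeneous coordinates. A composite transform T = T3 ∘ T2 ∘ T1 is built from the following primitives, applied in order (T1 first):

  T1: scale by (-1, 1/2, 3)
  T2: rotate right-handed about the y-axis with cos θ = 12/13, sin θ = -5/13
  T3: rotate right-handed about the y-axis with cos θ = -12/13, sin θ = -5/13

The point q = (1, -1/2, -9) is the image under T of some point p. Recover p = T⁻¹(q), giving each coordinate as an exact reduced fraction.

p = (1, -1, 3)

T1 = [-1 0 0 0; 0 1/2 0 0; 0 0 3 0; 0 0 0 1]
T2·T1 = [-12/13 0 -15/13 0; 0 1/2 0 0; -5/13 0 36/13 0; 0 0 0 1]
T3·…·T1 = [1 0 0 0; 0 1/2 0 0; 0 0 -3 0; 0 0 0 1]
det M = -3/2; M⁻¹ = [1 0 0 0; 0 2 0 0; 0 0 -1/3 0; 0 0 0 1]
M⁻¹ · (1, -1/2, -9)ᵀ = (1, -1, 3)ᵀ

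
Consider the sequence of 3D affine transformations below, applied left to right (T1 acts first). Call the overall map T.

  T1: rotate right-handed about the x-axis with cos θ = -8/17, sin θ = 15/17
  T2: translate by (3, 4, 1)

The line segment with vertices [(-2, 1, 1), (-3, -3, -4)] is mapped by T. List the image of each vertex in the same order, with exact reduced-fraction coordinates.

image vertices: (1, 45/17, 24/17), (0, 152/17, 4/17)

T1 rotate right-handed about the x-axis with cos θ = -8/17, sin θ = 15/17: (-2, 1, 1) → (-2, -23/17, 7/17); (-3, -3, -4) → (-3, 84/17, -13/17)
T2 translate by (3, 4, 1): (-2, -23/17, 7/17) → (1, 45/17, 24/17); (-3, 84/17, -13/17) → (0, 152/17, 4/17)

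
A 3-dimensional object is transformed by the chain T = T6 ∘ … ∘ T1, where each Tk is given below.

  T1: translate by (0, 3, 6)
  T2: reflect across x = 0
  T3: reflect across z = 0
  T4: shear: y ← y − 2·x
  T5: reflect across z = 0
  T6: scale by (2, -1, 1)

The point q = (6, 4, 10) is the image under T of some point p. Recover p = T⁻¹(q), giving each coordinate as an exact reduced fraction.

p = (-3, -1, 4)

T1 = [1 0 0 0; 0 1 0 3; 0 0 1 6; 0 0 0 1]
T2·T1 = [-1 0 0 0; 0 1 0 3; 0 0 1 6; 0 0 0 1]
T3·…·T1 = [-1 0 0 0; 0 1 0 3; 0 0 -1 -6; 0 0 0 1]
T4·…·T1 = [-1 0 0 0; 2 1 0 3; 0 0 -1 -6; 0 0 0 1]
T5·…·T1 = [-1 0 0 0; 2 1 0 3; 0 0 1 6; 0 0 0 1]
T6·…·T1 = [-2 0 0 0; -2 -1 0 -3; 0 0 1 6; 0 0 0 1]
det M = 2; M⁻¹ = [-1/2 0 0 0; 1 -1 0 -3; 0 0 1 -6; 0 0 0 1]
M⁻¹ · (6, 4, 10)ᵀ = (-3, -1, 4)ᵀ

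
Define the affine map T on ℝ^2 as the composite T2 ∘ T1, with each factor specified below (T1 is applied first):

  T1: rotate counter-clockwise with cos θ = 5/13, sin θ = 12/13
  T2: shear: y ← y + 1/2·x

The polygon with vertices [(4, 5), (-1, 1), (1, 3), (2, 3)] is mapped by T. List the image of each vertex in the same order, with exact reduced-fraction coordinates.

T1 rotate counter-clockwise with cos θ = 5/13, sin θ = 12/13: (4, 5) → (-40/13, 73/13); (-1, 1) → (-17/13, -7/13); (1, 3) → (-31/13, 27/13); (2, 3) → (-2, 3)
T2 shear: y ← y + 1/2·x: (-40/13, 73/13) → (-40/13, 53/13); (-17/13, -7/13) → (-17/13, -31/26); (-31/13, 27/13) → (-31/13, 23/26); (-2, 3) → (-2, 2)

image vertices: (-40/13, 53/13), (-17/13, -31/26), (-31/13, 23/26), (-2, 2)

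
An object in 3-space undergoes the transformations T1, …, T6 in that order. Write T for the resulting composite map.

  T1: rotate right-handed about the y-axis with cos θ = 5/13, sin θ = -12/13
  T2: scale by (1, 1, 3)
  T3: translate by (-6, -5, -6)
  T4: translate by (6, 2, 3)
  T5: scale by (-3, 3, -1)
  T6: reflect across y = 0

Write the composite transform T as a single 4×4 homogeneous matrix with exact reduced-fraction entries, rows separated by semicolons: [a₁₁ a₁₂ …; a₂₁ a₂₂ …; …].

T1 = [5/13 0 -12/13 0; 0 1 0 0; 12/13 0 5/13 0; 0 0 0 1]
T2·T1 = [5/13 0 -12/13 0; 0 1 0 0; 36/13 0 15/13 0; 0 0 0 1]
T3·…·T1 = [5/13 0 -12/13 -6; 0 1 0 -5; 36/13 0 15/13 -6; 0 0 0 1]
T4·…·T1 = [5/13 0 -12/13 0; 0 1 0 -3; 36/13 0 15/13 -3; 0 0 0 1]
T5·…·T1 = [-15/13 0 36/13 0; 0 3 0 -9; -36/13 0 -15/13 3; 0 0 0 1]
T6·…·T1 = [-15/13 0 36/13 0; 0 -3 0 9; -36/13 0 -15/13 3; 0 0 0 1]

T = [-15/13 0 36/13 0; 0 -3 0 9; -36/13 0 -15/13 3; 0 0 0 1]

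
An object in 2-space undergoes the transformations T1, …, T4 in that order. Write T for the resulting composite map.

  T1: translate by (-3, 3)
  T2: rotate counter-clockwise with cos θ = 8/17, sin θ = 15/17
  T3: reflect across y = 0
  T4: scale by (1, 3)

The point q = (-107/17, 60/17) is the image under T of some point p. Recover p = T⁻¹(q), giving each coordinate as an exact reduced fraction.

T1 = [1 0 -3; 0 1 3; 0 0 1]
T2·T1 = [8/17 -15/17 -69/17; 15/17 8/17 -21/17; 0 0 1]
T3·…·T1 = [8/17 -15/17 -69/17; -15/17 -8/17 21/17; 0 0 1]
T4·…·T1 = [8/17 -15/17 -69/17; -45/17 -24/17 63/17; 0 0 1]
det M = -3; M⁻¹ = [8/17 -5/17 3; -15/17 -8/51 -3; 0 0 1]
M⁻¹ · (-107/17, 60/17)ᵀ = (-1, 2)ᵀ

p = (-1, 2)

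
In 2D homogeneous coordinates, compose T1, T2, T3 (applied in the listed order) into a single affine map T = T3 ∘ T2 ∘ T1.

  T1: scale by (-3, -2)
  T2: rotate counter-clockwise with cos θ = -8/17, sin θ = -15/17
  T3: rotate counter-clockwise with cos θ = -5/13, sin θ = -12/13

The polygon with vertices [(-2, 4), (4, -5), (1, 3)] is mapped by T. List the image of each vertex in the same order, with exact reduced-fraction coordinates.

image vertices: (528/221, 2146/221), (-30/221, -3452/221), (1446/221, 327/221)

T1 scale by (-3, -2): (-2, 4) → (6, -8); (4, -5) → (-12, 10); (1, 3) → (-3, -6)
T2 rotate counter-clockwise with cos θ = -8/17, sin θ = -15/17: (6, -8) → (-168/17, -26/17); (-12, 10) → (246/17, 100/17); (-3, -6) → (-66/17, 93/17)
T3 rotate counter-clockwise with cos θ = -5/13, sin θ = -12/13: (-168/17, -26/17) → (528/221, 2146/221); (246/17, 100/17) → (-30/221, -3452/221); (-66/17, 93/17) → (1446/221, 327/221)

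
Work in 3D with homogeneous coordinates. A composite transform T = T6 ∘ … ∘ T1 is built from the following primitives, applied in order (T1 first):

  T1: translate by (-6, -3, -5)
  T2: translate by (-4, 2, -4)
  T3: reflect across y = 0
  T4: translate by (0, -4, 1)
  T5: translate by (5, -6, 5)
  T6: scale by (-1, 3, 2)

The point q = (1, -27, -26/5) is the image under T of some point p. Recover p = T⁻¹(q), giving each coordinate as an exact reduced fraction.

p = (4, 0, 2/5)

T1 = [1 0 0 -6; 0 1 0 -3; 0 0 1 -5; 0 0 0 1]
T2·T1 = [1 0 0 -10; 0 1 0 -1; 0 0 1 -9; 0 0 0 1]
T3·…·T1 = [1 0 0 -10; 0 -1 0 1; 0 0 1 -9; 0 0 0 1]
T4·…·T1 = [1 0 0 -10; 0 -1 0 -3; 0 0 1 -8; 0 0 0 1]
T5·…·T1 = [1 0 0 -5; 0 -1 0 -9; 0 0 1 -3; 0 0 0 1]
T6·…·T1 = [-1 0 0 5; 0 -3 0 -27; 0 0 2 -6; 0 0 0 1]
det M = 6; M⁻¹ = [-1 0 0 5; 0 -1/3 0 -9; 0 0 1/2 3; 0 0 0 1]
M⁻¹ · (1, -27, -26/5)ᵀ = (4, 0, 2/5)ᵀ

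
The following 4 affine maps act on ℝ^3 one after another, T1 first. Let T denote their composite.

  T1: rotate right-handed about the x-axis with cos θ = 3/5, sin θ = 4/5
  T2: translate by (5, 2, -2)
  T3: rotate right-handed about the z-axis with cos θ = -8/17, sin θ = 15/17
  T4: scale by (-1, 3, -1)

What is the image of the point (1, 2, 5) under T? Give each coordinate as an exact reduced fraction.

T1 rotate right-handed about the x-axis with cos θ = 3/5, sin θ = 4/5: (1, 2, 5) → (1, -14/5, 23/5)
T2 translate by (5, 2, -2): (1, -14/5, 23/5) → (6, -4/5, 13/5)
T3 rotate right-handed about the z-axis with cos θ = -8/17, sin θ = 15/17: (6, -4/5, 13/5) → (-36/17, 482/85, 13/5)
T4 scale by (-1, 3, -1): (-36/17, 482/85, 13/5) → (36/17, 1446/85, -13/5)

T(p) = (36/17, 1446/85, -13/5)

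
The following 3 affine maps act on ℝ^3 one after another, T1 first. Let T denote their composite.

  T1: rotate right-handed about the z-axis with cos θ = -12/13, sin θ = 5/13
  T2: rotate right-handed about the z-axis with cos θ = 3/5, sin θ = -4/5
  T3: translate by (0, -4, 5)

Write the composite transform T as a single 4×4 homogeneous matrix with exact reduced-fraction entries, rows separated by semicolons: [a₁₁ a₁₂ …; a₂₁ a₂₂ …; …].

T = [-16/65 -63/65 0 0; 63/65 -16/65 0 -4; 0 0 1 5; 0 0 0 1]

T1 = [-12/13 -5/13 0 0; 5/13 -12/13 0 0; 0 0 1 0; 0 0 0 1]
T2·T1 = [-16/65 -63/65 0 0; 63/65 -16/65 0 0; 0 0 1 0; 0 0 0 1]
T3·…·T1 = [-16/65 -63/65 0 0; 63/65 -16/65 0 -4; 0 0 1 5; 0 0 0 1]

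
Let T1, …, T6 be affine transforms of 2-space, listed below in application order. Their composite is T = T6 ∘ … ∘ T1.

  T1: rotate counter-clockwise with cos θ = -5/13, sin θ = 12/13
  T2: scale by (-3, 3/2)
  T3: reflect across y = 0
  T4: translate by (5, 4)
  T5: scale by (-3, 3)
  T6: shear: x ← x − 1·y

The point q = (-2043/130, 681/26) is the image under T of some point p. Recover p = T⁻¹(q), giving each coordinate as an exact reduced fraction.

T1 = [-5/13 -12/13 0; 12/13 -5/13 0; 0 0 1]
T2·T1 = [15/13 36/13 0; 18/13 -15/26 0; 0 0 1]
T3·…·T1 = [15/13 36/13 0; -18/13 15/26 0; 0 0 1]
T4·…·T1 = [15/13 36/13 5; -18/13 15/26 4; 0 0 1]
T5·…·T1 = [-45/13 -108/13 -15; -54/13 45/26 12; 0 0 1]
T6·…·T1 = [9/13 -261/26 -27; -54/13 45/26 12; 0 0 1]
det M = -81/2; M⁻¹ = [-5/117 -29/117 71/39; -4/39 -2/117 -100/39; 0 0 1]
M⁻¹ · (-2043/130, 681/26)ᵀ = (-4, -7/5)ᵀ

p = (-4, -7/5)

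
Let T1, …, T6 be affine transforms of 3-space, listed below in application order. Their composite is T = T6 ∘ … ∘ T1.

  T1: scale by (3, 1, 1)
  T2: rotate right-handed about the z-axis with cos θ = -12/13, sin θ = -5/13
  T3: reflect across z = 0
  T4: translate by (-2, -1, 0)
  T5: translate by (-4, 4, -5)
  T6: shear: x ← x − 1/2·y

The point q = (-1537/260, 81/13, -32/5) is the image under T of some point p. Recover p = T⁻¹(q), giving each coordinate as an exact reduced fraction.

T1 = [3 0 0 0; 0 1 0 0; 0 0 1 0; 0 0 0 1]
T2·T1 = [-36/13 5/13 0 0; -15/13 -12/13 0 0; 0 0 1 0; 0 0 0 1]
T3·…·T1 = [-36/13 5/13 0 0; -15/13 -12/13 0 0; 0 0 -1 0; 0 0 0 1]
T4·…·T1 = [-36/13 5/13 0 -2; -15/13 -12/13 0 -1; 0 0 -1 0; 0 0 0 1]
T5·…·T1 = [-36/13 5/13 0 -6; -15/13 -12/13 0 3; 0 0 -1 -5; 0 0 0 1]
T6·…·T1 = [-57/26 11/13 0 -15/2; -15/13 -12/13 0 3; 0 0 -1 -5; 0 0 0 1]
det M = -3; M⁻¹ = [-4/13 -11/39 0 -19/13; 5/13 -19/26 0 66/13; 0 0 -1 -5; 0 0 0 1]
M⁻¹ · (-1537/260, 81/13, -32/5)ᵀ = (-7/5, -7/4, 7/5)ᵀ

p = (-7/5, -7/4, 7/5)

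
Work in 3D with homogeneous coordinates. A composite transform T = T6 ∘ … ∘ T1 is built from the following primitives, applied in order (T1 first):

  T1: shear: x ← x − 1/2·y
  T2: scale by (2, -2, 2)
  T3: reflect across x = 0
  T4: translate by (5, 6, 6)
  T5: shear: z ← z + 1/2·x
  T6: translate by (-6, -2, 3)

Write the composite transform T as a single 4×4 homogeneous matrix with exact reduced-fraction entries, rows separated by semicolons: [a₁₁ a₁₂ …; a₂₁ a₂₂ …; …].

T1 = [1 -1/2 0 0; 0 1 0 0; 0 0 1 0; 0 0 0 1]
T2·T1 = [2 -1 0 0; 0 -2 0 0; 0 0 2 0; 0 0 0 1]
T3·…·T1 = [-2 1 0 0; 0 -2 0 0; 0 0 2 0; 0 0 0 1]
T4·…·T1 = [-2 1 0 5; 0 -2 0 6; 0 0 2 6; 0 0 0 1]
T5·…·T1 = [-2 1 0 5; 0 -2 0 6; -1 1/2 2 17/2; 0 0 0 1]
T6·…·T1 = [-2 1 0 -1; 0 -2 0 4; -1 1/2 2 23/2; 0 0 0 1]

T = [-2 1 0 -1; 0 -2 0 4; -1 1/2 2 23/2; 0 0 0 1]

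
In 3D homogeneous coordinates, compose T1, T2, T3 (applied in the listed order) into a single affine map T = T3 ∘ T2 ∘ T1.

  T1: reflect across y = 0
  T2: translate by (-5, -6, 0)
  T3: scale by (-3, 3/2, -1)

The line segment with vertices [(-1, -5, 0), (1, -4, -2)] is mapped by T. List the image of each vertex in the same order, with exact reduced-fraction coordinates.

T1 reflect across y = 0: (-1, -5, 0) → (-1, 5, 0); (1, -4, -2) → (1, 4, -2)
T2 translate by (-5, -6, 0): (-1, 5, 0) → (-6, -1, 0); (1, 4, -2) → (-4, -2, -2)
T3 scale by (-3, 3/2, -1): (-6, -1, 0) → (18, -3/2, 0); (-4, -2, -2) → (12, -3, 2)

image vertices: (18, -3/2, 0), (12, -3, 2)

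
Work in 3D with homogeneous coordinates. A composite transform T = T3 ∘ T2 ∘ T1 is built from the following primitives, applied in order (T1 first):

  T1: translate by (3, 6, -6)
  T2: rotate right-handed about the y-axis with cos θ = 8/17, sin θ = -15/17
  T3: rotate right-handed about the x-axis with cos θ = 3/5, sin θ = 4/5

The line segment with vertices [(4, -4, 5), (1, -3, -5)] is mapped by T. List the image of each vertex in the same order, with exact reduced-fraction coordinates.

T1 translate by (3, 6, -6): (4, -4, 5) → (7, 2, -1); (1, -3, -5) → (4, 3, -11)
T2 rotate right-handed about the y-axis with cos θ = 8/17, sin θ = -15/17: (7, 2, -1) → (71/17, 2, 97/17); (4, 3, -11) → (197/17, 3, -28/17)
T3 rotate right-handed about the x-axis with cos θ = 3/5, sin θ = 4/5: (71/17, 2, 97/17) → (71/17, -286/85, 427/85); (197/17, 3, -28/17) → (197/17, 53/17, 24/17)

image vertices: (71/17, -286/85, 427/85), (197/17, 53/17, 24/17)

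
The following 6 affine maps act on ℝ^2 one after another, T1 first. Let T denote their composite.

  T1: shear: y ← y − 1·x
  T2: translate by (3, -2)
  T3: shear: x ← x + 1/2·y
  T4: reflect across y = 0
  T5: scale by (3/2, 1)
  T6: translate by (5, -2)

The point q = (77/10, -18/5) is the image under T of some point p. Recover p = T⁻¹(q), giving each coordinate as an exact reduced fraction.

T1 = [1 0 0; -1 1 0; 0 0 1]
T2·T1 = [1 0 3; -1 1 -2; 0 0 1]
T3·…·T1 = [1/2 1/2 2; -1 1 -2; 0 0 1]
T4·…·T1 = [1/2 1/2 2; 1 -1 2; 0 0 1]
T5·…·T1 = [3/4 3/4 3; 1 -1 2; 0 0 1]
T6·…·T1 = [3/4 3/4 8; 1 -1 0; 0 0 1]
det M = -3/2; M⁻¹ = [2/3 1/2 -16/3; 2/3 -1/2 -16/3; 0 0 1]
M⁻¹ · (77/10, -18/5)ᵀ = (-2, 8/5)ᵀ

p = (-2, 8/5)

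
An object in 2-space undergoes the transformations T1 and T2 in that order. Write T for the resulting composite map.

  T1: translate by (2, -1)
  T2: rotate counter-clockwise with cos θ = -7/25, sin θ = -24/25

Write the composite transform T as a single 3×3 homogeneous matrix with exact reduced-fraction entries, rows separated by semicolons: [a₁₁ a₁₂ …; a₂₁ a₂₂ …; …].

T1 = [1 0 2; 0 1 -1; 0 0 1]
T2·T1 = [-7/25 24/25 -38/25; -24/25 -7/25 -41/25; 0 0 1]

T = [-7/25 24/25 -38/25; -24/25 -7/25 -41/25; 0 0 1]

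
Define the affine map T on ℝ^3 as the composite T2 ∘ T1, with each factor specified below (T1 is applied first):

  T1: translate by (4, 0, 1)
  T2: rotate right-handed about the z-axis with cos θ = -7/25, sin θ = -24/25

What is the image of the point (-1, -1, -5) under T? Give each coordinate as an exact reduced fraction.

T(p) = (-9/5, -13/5, -4)

T1 translate by (4, 0, 1): (-1, -1, -5) → (3, -1, -4)
T2 rotate right-handed about the z-axis with cos θ = -7/25, sin θ = -24/25: (3, -1, -4) → (-9/5, -13/5, -4)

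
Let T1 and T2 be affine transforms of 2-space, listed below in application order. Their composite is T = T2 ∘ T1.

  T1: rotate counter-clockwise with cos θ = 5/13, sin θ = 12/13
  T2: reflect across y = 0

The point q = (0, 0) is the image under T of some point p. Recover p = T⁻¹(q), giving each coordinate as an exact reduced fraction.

T1 = [5/13 -12/13 0; 12/13 5/13 0; 0 0 1]
T2·T1 = [5/13 -12/13 0; -12/13 -5/13 0; 0 0 1]
det M = -1; M⁻¹ = [5/13 -12/13 0; -12/13 -5/13 0; 0 0 1]
M⁻¹ · (0, 0)ᵀ = (0, 0)ᵀ

p = (0, 0)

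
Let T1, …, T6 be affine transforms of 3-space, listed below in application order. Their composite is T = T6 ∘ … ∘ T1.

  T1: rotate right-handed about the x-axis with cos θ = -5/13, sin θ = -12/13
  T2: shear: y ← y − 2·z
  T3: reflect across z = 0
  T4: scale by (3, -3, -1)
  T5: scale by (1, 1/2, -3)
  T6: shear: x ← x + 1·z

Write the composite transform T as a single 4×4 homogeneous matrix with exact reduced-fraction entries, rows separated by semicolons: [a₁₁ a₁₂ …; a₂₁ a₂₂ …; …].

T1 = [1 0 0 0; 0 -5/13 12/13 0; 0 -12/13 -5/13 0; 0 0 0 1]
T2·T1 = [1 0 0 0; 0 19/13 22/13 0; 0 -12/13 -5/13 0; 0 0 0 1]
T3·…·T1 = [1 0 0 0; 0 19/13 22/13 0; 0 12/13 5/13 0; 0 0 0 1]
T4·…·T1 = [3 0 0 0; 0 -57/13 -66/13 0; 0 -12/13 -5/13 0; 0 0 0 1]
T5·…·T1 = [3 0 0 0; 0 -57/26 -33/13 0; 0 36/13 15/13 0; 0 0 0 1]
T6·…·T1 = [3 36/13 15/13 0; 0 -57/26 -33/13 0; 0 36/13 15/13 0; 0 0 0 1]

T = [3 36/13 15/13 0; 0 -57/26 -33/13 0; 0 36/13 15/13 0; 0 0 0 1]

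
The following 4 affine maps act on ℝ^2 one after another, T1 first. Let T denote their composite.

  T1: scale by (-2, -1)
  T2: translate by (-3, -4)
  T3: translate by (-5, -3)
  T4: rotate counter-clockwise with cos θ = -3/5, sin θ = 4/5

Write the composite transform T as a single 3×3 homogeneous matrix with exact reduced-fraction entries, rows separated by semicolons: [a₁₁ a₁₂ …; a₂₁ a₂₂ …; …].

T = [6/5 4/5 52/5; -8/5 3/5 -11/5; 0 0 1]

T1 = [-2 0 0; 0 -1 0; 0 0 1]
T2·T1 = [-2 0 -3; 0 -1 -4; 0 0 1]
T3·…·T1 = [-2 0 -8; 0 -1 -7; 0 0 1]
T4·…·T1 = [6/5 4/5 52/5; -8/5 3/5 -11/5; 0 0 1]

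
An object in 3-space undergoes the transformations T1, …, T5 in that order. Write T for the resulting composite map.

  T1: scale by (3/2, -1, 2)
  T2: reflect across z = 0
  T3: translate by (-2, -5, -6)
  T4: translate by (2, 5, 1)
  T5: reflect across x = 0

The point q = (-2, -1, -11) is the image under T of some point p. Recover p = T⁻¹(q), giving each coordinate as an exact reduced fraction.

T1 = [3/2 0 0 0; 0 -1 0 0; 0 0 2 0; 0 0 0 1]
T2·T1 = [3/2 0 0 0; 0 -1 0 0; 0 0 -2 0; 0 0 0 1]
T3·…·T1 = [3/2 0 0 -2; 0 -1 0 -5; 0 0 -2 -6; 0 0 0 1]
T4·…·T1 = [3/2 0 0 0; 0 -1 0 0; 0 0 -2 -5; 0 0 0 1]
T5·…·T1 = [-3/2 0 0 0; 0 -1 0 0; 0 0 -2 -5; 0 0 0 1]
det M = -3; M⁻¹ = [-2/3 0 0 0; 0 -1 0 0; 0 0 -1/2 -5/2; 0 0 0 1]
M⁻¹ · (-2, -1, -11)ᵀ = (4/3, 1, 3)ᵀ

p = (4/3, 1, 3)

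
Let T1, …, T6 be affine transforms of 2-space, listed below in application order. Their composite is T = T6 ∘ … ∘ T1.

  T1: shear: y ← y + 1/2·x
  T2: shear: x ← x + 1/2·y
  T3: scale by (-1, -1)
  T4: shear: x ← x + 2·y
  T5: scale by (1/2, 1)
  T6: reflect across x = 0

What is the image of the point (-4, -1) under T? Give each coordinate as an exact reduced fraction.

T1 shear: y ← y + 1/2·x: (-4, -1) → (-4, -3)
T2 shear: x ← x + 1/2·y: (-4, -3) → (-11/2, -3)
T3 scale by (-1, -1): (-11/2, -3) → (11/2, 3)
T4 shear: x ← x + 2·y: (11/2, 3) → (23/2, 3)
T5 scale by (1/2, 1): (23/2, 3) → (23/4, 3)
T6 reflect across x = 0: (23/4, 3) → (-23/4, 3)

T(p) = (-23/4, 3)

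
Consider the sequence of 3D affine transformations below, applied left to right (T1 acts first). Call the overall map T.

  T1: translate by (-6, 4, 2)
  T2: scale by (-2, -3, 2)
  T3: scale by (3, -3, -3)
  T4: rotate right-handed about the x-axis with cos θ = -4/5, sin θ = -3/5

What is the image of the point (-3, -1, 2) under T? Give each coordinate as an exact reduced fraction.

T(p) = (54, -36, 3)

T1 translate by (-6, 4, 2): (-3, -1, 2) → (-9, 3, 4)
T2 scale by (-2, -3, 2): (-9, 3, 4) → (18, -9, 8)
T3 scale by (3, -3, -3): (18, -9, 8) → (54, 27, -24)
T4 rotate right-handed about the x-axis with cos θ = -4/5, sin θ = -3/5: (54, 27, -24) → (54, -36, 3)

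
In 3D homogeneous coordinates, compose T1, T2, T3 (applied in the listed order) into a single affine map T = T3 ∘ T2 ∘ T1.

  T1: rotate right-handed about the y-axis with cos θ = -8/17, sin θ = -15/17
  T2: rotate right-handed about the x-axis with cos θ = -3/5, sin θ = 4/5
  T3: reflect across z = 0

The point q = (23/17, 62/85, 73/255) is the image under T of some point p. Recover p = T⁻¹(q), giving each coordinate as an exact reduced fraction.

T1 = [-8/17 0 -15/17 0; 0 1 0 0; 15/17 0 -8/17 0; 0 0 0 1]
T2·T1 = [-8/17 0 -15/17 0; -12/17 -3/5 32/85 0; -9/17 4/5 24/85 0; 0 0 0 1]
T3·…·T1 = [-8/17 0 -15/17 0; -12/17 -3/5 32/85 0; 9/17 -4/5 -24/85 0; 0 0 0 1]
det M = -1; M⁻¹ = [-8/17 -12/17 9/17 0; 0 -3/5 -4/5 0; -15/17 32/85 -24/85 0; 0 0 0 1]
M⁻¹ · (23/17, 62/85, 73/255)ᵀ = (-1, -2/3, -1)ᵀ

p = (-1, -2/3, -1)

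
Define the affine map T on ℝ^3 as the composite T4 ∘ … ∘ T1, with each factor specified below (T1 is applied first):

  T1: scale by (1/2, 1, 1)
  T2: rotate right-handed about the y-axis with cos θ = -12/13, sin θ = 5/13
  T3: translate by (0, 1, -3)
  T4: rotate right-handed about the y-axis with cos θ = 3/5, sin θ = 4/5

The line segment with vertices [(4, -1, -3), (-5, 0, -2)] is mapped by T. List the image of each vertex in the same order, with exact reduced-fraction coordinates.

image vertices: (-13/5, 0, 9/5), (10/13, 1, -35/26)

T1 scale by (1/2, 1, 1): (4, -1, -3) → (2, -1, -3); (-5, 0, -2) → (-5/2, 0, -2)
T2 rotate right-handed about the y-axis with cos θ = -12/13, sin θ = 5/13: (2, -1, -3) → (-3, -1, 2); (-5/2, 0, -2) → (20/13, 0, 73/26)
T3 translate by (0, 1, -3): (-3, -1, 2) → (-3, 0, -1); (20/13, 0, 73/26) → (20/13, 1, -5/26)
T4 rotate right-handed about the y-axis with cos θ = 3/5, sin θ = 4/5: (-3, 0, -1) → (-13/5, 0, 9/5); (20/13, 1, -5/26) → (10/13, 1, -35/26)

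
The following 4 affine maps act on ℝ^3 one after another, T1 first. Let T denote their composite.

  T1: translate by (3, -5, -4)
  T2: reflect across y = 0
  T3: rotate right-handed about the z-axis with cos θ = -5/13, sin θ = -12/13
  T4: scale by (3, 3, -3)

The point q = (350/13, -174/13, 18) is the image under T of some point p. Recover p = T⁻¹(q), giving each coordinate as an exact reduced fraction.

p = (-7/3, -5, -2)

T1 = [1 0 0 3; 0 1 0 -5; 0 0 1 -4; 0 0 0 1]
T2·T1 = [1 0 0 3; 0 -1 0 5; 0 0 1 -4; 0 0 0 1]
T3·…·T1 = [-5/13 -12/13 0 45/13; -12/13 5/13 0 -61/13; 0 0 1 -4; 0 0 0 1]
T4·…·T1 = [-15/13 -36/13 0 135/13; -36/13 15/13 0 -183/13; 0 0 -3 12; 0 0 0 1]
det M = 27; M⁻¹ = [-5/39 -4/13 0 -3; -4/13 5/39 0 5; 0 0 -1/3 4; 0 0 0 1]
M⁻¹ · (350/13, -174/13, 18)ᵀ = (-7/3, -5, -2)ᵀ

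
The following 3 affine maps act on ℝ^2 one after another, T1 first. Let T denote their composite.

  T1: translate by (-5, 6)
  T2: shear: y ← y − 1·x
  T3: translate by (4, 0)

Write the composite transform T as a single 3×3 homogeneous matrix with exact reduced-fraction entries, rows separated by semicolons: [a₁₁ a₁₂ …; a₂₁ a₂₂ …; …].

T1 = [1 0 -5; 0 1 6; 0 0 1]
T2·T1 = [1 0 -5; -1 1 11; 0 0 1]
T3·…·T1 = [1 0 -1; -1 1 11; 0 0 1]

T = [1 0 -1; -1 1 11; 0 0 1]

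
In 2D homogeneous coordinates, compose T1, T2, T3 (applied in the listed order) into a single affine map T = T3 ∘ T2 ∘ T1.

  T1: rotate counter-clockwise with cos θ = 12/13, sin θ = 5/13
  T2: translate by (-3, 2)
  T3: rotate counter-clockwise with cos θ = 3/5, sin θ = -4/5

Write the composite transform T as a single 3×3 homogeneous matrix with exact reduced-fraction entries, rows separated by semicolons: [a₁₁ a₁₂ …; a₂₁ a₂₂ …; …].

T1 = [12/13 -5/13 0; 5/13 12/13 0; 0 0 1]
T2·T1 = [12/13 -5/13 -3; 5/13 12/13 2; 0 0 1]
T3·…·T1 = [56/65 33/65 -1/5; -33/65 56/65 18/5; 0 0 1]

T = [56/65 33/65 -1/5; -33/65 56/65 18/5; 0 0 1]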